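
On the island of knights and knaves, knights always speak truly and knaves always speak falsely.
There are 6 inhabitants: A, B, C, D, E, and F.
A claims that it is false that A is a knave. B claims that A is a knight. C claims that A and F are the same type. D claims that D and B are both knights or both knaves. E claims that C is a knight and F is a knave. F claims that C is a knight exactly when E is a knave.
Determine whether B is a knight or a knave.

B is a knight.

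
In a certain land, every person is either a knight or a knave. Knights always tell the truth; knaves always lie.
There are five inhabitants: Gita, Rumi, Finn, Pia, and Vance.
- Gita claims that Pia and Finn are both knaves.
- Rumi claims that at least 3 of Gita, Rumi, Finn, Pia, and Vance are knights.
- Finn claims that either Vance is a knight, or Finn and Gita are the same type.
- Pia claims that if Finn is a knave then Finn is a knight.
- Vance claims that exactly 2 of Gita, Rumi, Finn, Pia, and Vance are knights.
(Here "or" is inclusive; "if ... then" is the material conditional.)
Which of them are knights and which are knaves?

Gita is a knight, Rumi is a knave, Finn is a knave, Pia is a knave, and Vance is a knave.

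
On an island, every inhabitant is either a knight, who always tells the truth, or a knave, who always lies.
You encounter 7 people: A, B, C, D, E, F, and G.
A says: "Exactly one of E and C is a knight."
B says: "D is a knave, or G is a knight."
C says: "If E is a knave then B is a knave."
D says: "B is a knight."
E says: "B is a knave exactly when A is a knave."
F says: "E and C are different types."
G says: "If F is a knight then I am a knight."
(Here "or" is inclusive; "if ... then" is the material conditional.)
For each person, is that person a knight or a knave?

A is a knave, B is a knight, C is a knave, D is a knight, E is a knave, F is a knave, and G is a knight.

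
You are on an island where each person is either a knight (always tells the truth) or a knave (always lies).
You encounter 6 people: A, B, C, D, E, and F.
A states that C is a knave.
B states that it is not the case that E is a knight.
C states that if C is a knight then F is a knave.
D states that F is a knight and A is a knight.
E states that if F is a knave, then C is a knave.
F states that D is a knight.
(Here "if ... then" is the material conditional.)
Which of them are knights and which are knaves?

A (knave): "C is a knave" — false. ✓
As a knight, B's statement "it is not the case that E is a knight" should be True; it is.
As a knight, C's statement "if C is a knight then F is a knave" should be True; it is.
D is a knave, so "F is a knight and A is a knight" must be false — and it is.
As a knave, E's statement "if F is a knave, then C is a knave" should be false; it is.
F is a knave; "D is a knight" is false, as required.

Knights: B and C. Knaves: A, D, E, and F.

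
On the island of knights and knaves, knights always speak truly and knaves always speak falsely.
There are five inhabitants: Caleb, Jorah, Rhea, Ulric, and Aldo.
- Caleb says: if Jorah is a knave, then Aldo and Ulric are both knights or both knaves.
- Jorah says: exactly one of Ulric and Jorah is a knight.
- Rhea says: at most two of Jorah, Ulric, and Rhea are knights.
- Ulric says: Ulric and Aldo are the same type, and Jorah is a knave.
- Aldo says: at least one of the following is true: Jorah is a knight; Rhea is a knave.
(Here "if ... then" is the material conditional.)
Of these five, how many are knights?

The unique consistent assignment is Caleb=knight, Jorah=knight, Rhea=knight, Ulric=knave, Aldo=knight.
That has 4 knights.

4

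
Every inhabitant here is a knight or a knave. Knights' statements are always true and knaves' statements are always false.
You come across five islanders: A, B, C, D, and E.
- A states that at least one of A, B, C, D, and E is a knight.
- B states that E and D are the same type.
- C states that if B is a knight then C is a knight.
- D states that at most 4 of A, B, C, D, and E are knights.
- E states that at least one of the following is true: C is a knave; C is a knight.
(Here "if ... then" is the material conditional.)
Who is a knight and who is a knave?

A is a knight; "at least one of A, B, C, D, and E is a knight" is True, as required.
B is a knight; "E and D are the same type" is True, as required.
C is a knave; "if B is a knight then C is a knight" is False, as required.
D is a knight, and the claim "at most 4 of A, B, C, D, and E are knights" is indeed True.
E is a knight, so "at least one of the following is true: C is a knave; C is a knight" must be True — and it is.

A is a knight, B is a knight, C is a knave, D is a knight, and E is a knight.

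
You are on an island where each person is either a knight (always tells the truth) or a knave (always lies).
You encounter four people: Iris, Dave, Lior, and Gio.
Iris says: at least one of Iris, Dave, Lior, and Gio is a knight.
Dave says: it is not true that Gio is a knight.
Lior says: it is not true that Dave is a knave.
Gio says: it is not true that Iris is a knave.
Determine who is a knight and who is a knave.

Iris is a knight, Dave is a knave, Lior is a knave, and Gio is a knight.

Suppose Iris is a knave. Then Iris's statement "at least one of Iris, Dave, Lior, and Gio is a knight" would have to be false. Checking the 8 ways to assign the others, none is consistent with every speaker.
(For instance, with Dave=knave, Lior=knave, Gio=knight, Iris's claim "at least one of Iris, Dave, Lior, and Gio is a knight" comes out true where it would need to be false.)
So Iris must be a knight, making "at least one of Iris, Dave, Lior, and Gio is a knight" true. Taking Iris=knight, Dave=knave, Lior=knave, Gio=knight, each remaining statement checks out:
  Dave (knave): "it is not true that Gio is a knight" — false. ✓
  Lior (knave): "it is not true that Dave is a knave" — false. ✓
  Gio (knight): "it is not true that Iris is a knave" — true. ✓
This is the unique consistent assignment.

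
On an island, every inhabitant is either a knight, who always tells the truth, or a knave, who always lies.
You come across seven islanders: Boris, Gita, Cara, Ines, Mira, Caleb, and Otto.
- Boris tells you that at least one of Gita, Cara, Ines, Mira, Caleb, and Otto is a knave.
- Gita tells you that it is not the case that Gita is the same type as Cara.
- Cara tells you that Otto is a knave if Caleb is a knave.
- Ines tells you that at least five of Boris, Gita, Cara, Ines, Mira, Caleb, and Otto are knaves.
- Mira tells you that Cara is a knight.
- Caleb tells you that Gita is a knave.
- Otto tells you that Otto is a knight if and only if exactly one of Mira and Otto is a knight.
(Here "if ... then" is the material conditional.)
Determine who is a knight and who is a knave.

Boris is a knight, Gita is a knight, Cara is a knave, Ines is a knave, Mira is a knave, Caleb is a knave, and Otto is a knight.

Since Boris is a knight, "at least one of Gita, Cara, Ines, Mira, Caleb, and Otto is a knave" needs to be true, which holds.
Since Gita is a knight, "it is not the case that Gita is the same type as Cara" needs to be true, which holds.
As a knave, Cara's statement "Otto is a knave if Caleb is a knave" should be false; it is.
As a knave, Ines's statement "at least five of Boris, Gita, Cara, Ines, Mira, Caleb, and Otto are knaves" should be false; it is.
Mira is a knave, so "Cara is a knight" must be false — and it is.
Caleb is a knave; "Gita is a knave" is false, as required.
Otto (knight): "Otto is a knight if and only if exactly one of Mira and Otto is a knight" — true. ✓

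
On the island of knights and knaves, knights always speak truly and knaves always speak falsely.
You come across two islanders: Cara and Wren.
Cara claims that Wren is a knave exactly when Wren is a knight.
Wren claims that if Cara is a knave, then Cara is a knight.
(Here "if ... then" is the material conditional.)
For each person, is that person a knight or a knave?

As a knave, Cara's statement "Wren is a knave exactly when Wren is a knight" should be false; it is.
As a knave, Wren's statement "if Cara is a knave, then Cara is a knight" should be false; it is.

Knights: none. Knaves: Cara and Wren.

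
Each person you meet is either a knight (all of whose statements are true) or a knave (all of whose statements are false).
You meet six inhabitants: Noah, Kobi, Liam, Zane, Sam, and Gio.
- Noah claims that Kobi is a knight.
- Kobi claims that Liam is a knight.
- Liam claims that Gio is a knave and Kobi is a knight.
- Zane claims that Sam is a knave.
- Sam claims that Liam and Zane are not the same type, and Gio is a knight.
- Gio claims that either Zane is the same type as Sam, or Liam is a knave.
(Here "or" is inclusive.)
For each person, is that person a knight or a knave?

Knights: Noah, Kobi, Liam, and Zane. Knaves: Sam and Gio.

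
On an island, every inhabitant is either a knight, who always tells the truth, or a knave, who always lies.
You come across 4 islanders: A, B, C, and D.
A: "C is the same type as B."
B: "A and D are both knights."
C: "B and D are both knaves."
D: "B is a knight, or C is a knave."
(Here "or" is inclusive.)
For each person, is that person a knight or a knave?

A is a knave, B is a knave, C is a knight, and D is a knave.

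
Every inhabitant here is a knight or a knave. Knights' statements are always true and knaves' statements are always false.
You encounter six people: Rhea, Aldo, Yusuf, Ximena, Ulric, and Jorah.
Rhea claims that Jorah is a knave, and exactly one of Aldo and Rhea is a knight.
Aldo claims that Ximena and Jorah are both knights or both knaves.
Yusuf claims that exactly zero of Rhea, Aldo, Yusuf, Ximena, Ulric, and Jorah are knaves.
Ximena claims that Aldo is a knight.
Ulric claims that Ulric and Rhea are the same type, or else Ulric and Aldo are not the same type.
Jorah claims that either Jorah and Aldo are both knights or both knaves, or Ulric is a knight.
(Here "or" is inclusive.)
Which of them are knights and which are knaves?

Rhea is a knave, Aldo is a knave, Yusuf is a knave, Ximena is a knave, Ulric is a knight, and Jorah is a knight.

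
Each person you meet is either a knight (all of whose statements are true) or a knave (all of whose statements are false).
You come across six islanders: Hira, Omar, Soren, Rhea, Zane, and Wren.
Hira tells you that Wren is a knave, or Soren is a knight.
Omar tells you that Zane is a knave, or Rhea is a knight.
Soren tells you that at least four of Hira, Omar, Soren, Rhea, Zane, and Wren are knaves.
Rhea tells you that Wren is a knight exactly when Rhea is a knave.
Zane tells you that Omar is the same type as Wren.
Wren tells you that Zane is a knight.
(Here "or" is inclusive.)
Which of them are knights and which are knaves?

Knights: Hira, Omar, and Rhea. Knaves: Soren, Zane, and Wren.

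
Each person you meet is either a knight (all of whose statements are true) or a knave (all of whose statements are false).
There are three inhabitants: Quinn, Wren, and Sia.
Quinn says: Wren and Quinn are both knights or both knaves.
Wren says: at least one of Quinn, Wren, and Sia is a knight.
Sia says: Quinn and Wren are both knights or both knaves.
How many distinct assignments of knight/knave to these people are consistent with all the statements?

Consistent assignments:
  Quinn=knight, Wren=knight, Sia=knight
  Quinn=knave, Wren=knight, Sia=knave

2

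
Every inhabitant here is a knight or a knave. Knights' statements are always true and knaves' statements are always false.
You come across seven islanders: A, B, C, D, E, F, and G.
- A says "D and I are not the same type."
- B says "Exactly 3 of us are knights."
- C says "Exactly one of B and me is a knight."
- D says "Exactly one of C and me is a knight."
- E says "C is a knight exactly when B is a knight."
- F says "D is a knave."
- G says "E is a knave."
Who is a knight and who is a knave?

A is a knave, B is a knave, C is a knave, D is a knave, E is a knight, F is a knight, and G is a knave.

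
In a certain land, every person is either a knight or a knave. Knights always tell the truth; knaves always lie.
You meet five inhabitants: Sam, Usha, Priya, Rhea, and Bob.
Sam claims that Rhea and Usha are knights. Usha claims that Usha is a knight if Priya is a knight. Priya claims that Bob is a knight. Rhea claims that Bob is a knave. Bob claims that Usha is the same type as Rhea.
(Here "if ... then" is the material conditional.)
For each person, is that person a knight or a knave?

Sam (knave): "Rhea and Usha are knights" — false. ✓
Since Usha is a knave, "Usha is a knight if Priya is a knight" needs to be false, which holds.
Since Priya is a knight, "Bob is a knight" needs to be True, which holds.
Rhea is a knave; "Bob is a knave" is false, as required.
As a knight, Bob's statement "Usha is the same type as Rhea" should be True; it is.

Sam is a knave, Usha is a knave, Priya is a knight, Rhea is a knave, and Bob is a knight.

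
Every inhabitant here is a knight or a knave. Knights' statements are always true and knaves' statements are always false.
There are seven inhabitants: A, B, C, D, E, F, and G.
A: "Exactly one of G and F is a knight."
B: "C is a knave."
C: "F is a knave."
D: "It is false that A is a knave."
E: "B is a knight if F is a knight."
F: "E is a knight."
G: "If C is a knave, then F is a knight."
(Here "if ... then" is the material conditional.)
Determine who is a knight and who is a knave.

Knights: B, E, F, and G. Knaves: A, C, and D.

A is a knave, so "exactly one of G and F is a knight" must be false — and it is.
Since B is a knight, "C is a knave" needs to be True, which holds.
Since C is a knave, "F is a knave" needs to be false, which holds.
As a knave, D's statement "it is false that A is a knave" should be false; it is.
E is a knight, so "B is a knight if F is a knight" must be True — and it is.
F is a knight, and the claim "E is a knight" is indeed True.
G (knight): "if C is a knave, then F is a knight" — True. ✓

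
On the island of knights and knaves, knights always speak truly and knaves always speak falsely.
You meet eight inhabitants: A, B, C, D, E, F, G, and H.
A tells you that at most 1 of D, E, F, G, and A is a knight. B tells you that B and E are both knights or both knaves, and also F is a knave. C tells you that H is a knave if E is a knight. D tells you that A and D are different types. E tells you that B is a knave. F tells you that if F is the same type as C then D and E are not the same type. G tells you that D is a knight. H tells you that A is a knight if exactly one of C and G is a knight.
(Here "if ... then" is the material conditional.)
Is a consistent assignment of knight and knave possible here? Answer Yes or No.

One consistent assignment: A=knave, B=knave, C=knight, D=knave, E=knight, F=knight, G=knave, H=knave.

Yes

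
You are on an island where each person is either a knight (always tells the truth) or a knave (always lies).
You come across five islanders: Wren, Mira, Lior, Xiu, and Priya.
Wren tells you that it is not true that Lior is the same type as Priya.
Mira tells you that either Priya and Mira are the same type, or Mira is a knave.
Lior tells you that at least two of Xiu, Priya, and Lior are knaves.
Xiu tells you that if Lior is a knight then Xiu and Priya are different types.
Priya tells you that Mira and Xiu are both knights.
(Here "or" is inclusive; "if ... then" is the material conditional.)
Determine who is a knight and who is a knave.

Wren is a knight; "it is not true that Lior is the same type as Priya" is true, as required.
Mira (knight): "either Priya and Mira are the same type, or Mira is a knave" — true. ✓
Lior (knave): "at least two of Xiu, Priya, and Lior are knaves" — false. ✓
Xiu is a knight, so "if Lior is a knight then Xiu and Priya are different types" must be true — and it is.
As a knight, Priya's statement "Mira and Xiu are both knights" should be true; it is.

Wren is a knight, Mira is a knight, Lior is a knave, Xiu is a knight, and Priya is a knight.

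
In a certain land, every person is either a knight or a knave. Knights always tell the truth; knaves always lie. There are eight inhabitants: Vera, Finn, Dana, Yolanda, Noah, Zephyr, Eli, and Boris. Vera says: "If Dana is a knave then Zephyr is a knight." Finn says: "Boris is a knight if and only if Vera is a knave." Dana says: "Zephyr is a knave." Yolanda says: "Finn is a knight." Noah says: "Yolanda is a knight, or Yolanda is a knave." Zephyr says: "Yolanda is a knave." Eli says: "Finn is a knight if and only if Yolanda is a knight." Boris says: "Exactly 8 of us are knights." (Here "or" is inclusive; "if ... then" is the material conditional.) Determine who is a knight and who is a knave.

Knights: Vera, Finn, Dana, Yolanda, Noah, and Eli. Knaves: Zephyr and Boris.

Vera (knight): "if Dana is a knave then Zephyr is a knight" — True. ✓
Since Finn is a knight, "Boris is a knight if and only if Vera is a knave" needs to be True, which holds.
Dana is a knight, so "Zephyr is a knave" must be True — and it is.
Yolanda is a knight; "Finn is a knight" is True, as required.
As a knight, Noah's statement "Yolanda is a knight, or Yolanda is a knave" should be True; it is.
Zephyr is a knave; "Yolanda is a knave" is False, as required.
Eli (knight): "Finn is a knight if and only if Yolanda is a knight" — True. ✓
Boris is a knave, and the claim "exactly 8 of us are knights" is indeed False.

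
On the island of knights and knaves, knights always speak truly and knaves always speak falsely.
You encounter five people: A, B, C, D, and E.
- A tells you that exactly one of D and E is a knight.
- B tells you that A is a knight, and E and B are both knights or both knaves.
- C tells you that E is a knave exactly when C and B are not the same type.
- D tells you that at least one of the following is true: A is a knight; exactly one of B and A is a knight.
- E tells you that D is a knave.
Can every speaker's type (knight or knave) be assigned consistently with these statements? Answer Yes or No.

Checking all 32 assignments, each has at least one speaker whose statement's truth value contradicts their type.

No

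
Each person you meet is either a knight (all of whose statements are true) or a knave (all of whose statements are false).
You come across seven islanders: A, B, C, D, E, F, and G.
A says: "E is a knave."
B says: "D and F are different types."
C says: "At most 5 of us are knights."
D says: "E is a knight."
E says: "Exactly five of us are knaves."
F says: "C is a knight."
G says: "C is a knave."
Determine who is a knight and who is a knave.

A is a knight, B is a knight, C is a knight, D is a knave, E is a knave, F is a knight, and G is a knave.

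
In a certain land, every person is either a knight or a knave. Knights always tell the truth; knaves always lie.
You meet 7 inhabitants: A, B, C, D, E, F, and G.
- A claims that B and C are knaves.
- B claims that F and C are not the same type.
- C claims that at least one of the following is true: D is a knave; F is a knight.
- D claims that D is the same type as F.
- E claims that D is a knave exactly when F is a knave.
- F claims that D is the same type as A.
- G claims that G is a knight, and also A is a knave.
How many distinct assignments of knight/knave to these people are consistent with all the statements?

2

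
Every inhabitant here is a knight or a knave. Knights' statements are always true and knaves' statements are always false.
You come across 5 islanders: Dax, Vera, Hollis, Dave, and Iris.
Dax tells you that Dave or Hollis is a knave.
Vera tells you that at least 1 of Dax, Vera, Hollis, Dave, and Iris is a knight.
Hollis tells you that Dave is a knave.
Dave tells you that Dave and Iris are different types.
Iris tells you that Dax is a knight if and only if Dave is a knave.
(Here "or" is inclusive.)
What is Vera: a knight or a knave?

Vera is a knight.

Consistent assignments: {Dax=knight, Vera=knight, Hollis=knave, Dave=knight, Iris=knave}
In every consistent assignment, Vera is a knight.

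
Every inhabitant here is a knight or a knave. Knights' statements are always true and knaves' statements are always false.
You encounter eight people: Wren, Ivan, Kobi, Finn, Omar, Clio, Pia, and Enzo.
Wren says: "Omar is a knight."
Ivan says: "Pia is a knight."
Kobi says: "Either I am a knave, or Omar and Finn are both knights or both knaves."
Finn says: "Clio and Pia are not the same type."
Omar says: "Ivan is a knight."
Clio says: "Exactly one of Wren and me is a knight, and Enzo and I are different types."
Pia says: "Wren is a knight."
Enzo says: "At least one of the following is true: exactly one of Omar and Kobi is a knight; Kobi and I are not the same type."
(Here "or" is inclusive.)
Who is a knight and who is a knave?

Wren is a knave, Ivan is a knave, Kobi is a knight, Finn is a knave, Omar is a knave, Clio is a knave, Pia is a knave, and Enzo is a knight.

Wren is a knave; "Omar is a knight" is false, as required.
Ivan (knave): "Pia is a knight" — false. ✓
Kobi is a knight, so "either I am a knave, or Omar and Finn are both knights or both knaves" must be True — and it is.
Finn is a knave, and the claim "Clio and Pia are not the same type" is indeed false.
Omar is a knave, so "Ivan is a knight" must be false — and it is.
Clio is a knave, and the claim "exactly one of Wren and me is a knight, and Enzo and I are different types" is indeed false.
Pia is a knave; "Wren is a knight" is false, as required.
Enzo (knight): "at least one of the following is true: exactly one of Omar and Kobi is a knight; Kobi and I are not the same type" — True. ✓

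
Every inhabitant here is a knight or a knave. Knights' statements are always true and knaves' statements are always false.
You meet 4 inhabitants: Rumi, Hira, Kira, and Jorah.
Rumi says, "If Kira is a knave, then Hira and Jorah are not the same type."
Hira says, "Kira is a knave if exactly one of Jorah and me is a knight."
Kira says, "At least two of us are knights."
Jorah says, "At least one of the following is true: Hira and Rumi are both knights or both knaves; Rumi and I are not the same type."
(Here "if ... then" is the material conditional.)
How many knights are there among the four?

The unique consistent assignment is Rumi=knight, Hira=knight, Kira=knight, Jorah=knight.
That has 4 knights.

4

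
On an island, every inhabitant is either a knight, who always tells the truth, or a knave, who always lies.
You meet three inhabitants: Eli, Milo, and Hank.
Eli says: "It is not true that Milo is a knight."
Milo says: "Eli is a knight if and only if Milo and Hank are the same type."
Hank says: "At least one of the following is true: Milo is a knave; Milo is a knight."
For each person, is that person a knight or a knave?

Eli is a knight, Milo is a knave, and Hank is a knight.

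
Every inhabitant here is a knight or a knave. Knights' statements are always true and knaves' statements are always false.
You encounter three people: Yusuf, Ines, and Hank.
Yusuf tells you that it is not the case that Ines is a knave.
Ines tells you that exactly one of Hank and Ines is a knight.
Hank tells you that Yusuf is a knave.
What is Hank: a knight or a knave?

Hank is a knave.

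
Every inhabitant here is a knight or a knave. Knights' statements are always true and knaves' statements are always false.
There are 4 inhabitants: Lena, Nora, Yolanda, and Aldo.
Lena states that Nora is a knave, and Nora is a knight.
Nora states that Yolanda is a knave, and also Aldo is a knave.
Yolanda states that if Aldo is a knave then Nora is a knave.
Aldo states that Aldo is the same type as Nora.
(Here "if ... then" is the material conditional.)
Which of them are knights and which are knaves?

Suppose Lena is a knight. Then Lena's statement "Nora is a knave, and Nora is a knight" would have to be true. Checking the 8 ways to assign the others, none is consistent with every speaker.
(For instance, with Nora=knight, Yolanda=knave, Aldo=knave, Lena's claim "Nora is a knave, and Nora is a knight" comes out false where it would need to be true.)
So Lena must be a knave, making "Nora is a knave, and Nora is a knight" false. Taking Lena=knave, Nora=knight, Yolanda=knave, Aldo=knave, each remaining statement checks out:
  Nora (knight): "Yolanda is a knave, and also Aldo is a knave" — true. ✓
  Yolanda (knave): "if Aldo is a knave then Nora is a knave" — false. ✓
  Aldo (knave): "Aldo is the same type as Nora" — false. ✓
This is the unique consistent assignment.

Lena is a knave, Nora is a knight, Yolanda is a knave, and Aldo is a knave.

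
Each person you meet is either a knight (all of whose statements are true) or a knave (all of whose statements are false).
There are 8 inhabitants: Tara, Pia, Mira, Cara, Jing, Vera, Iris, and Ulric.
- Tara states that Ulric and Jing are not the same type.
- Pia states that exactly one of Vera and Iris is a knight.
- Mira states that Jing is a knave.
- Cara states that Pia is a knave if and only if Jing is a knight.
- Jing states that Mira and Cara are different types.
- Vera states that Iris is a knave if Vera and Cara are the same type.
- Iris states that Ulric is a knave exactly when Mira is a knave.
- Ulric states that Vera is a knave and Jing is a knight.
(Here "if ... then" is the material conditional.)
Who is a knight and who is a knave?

Tara is a knave; "Ulric and Jing are not the same type" is False, as required.
Since Pia is a knight, "exactly one of Vera and Iris is a knight" needs to be true, which holds.
As a knight, Mira's statement "Jing is a knave" should be true; it is.
Since Cara is a knight, "Pia is a knave if and only if Jing is a knight" needs to be true, which holds.
Jing is a knave, so "Mira and Cara are different types" must be False — and it is.
Vera (knight): "Iris is a knave if Vera and Cara are the same type" — true. ✓
As a knave, Iris's statement "Ulric is a knave exactly when Mira is a knave" should be False; it is.
Ulric is a knave, so "Vera is a knave and Jing is a knight" must be False — and it is.

Tara is a knave, Pia is a knight, Mira is a knight, Cara is a knight, Jing is a knave, Vera is a knight, Iris is a knave, and Ulric is a knave.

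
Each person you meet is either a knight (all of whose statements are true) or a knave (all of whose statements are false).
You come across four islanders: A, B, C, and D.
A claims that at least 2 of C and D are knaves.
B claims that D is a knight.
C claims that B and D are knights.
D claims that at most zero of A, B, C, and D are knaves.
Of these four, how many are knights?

1

The unique consistent assignment is A=knight, B=knave, C=knave, D=knave.
That has 1 knight.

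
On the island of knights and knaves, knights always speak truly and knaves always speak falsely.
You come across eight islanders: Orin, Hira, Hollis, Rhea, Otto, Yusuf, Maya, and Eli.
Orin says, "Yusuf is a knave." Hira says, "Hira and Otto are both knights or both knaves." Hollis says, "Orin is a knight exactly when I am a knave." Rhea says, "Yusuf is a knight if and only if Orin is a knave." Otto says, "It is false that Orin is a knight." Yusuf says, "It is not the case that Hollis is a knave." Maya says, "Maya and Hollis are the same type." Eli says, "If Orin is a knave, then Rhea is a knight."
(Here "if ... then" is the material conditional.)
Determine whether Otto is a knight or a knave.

Otto is a knight.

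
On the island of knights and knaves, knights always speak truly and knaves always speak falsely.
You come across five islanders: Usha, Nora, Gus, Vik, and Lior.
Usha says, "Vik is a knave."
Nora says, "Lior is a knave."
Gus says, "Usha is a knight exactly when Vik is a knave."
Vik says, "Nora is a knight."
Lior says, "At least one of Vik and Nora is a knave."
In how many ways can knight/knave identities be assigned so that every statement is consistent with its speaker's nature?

Consistent assignments:
  Usha=knight, Nora=knave, Gus=knight, Vik=knave, Lior=knight
  Usha=knave, Nora=knight, Gus=knight, Vik=knight, Lior=knave

2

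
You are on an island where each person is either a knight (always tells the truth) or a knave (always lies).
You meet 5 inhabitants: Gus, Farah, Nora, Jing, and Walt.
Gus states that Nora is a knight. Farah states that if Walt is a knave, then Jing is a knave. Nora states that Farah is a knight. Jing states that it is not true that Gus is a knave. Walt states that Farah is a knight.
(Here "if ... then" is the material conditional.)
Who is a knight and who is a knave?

Knights: Gus, Farah, Nora, Jing, and Walt. Knaves: none.

Gus is a knight, and the claim "Nora is a knight" is indeed True.
Farah is a knight, so "if Walt is a knave, then Jing is a knave" must be True — and it is.
Nora is a knight, and the claim "Farah is a knight" is indeed True.
As a knight, Jing's statement "it is not true that Gus is a knave" should be True; it is.
Walt is a knight, so "Farah is a knight" must be True — and it is.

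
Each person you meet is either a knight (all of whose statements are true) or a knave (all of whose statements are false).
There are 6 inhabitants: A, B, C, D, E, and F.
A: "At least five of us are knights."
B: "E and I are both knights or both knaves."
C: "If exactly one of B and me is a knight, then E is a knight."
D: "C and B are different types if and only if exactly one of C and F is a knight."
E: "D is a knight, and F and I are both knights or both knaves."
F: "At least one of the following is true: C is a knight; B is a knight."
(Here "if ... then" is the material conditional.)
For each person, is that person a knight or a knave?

A is a knight, so "at least five of us are knights" must be true — and it is.
B (knight): "E and I are both knights or both knaves" — true. ✓
C is a knight; "if exactly one of B and me is a knight, then E is a knight" is true, as required.
As a knight, D's statement "C and B are different types if and only if exactly one of C and F is a knight" should be true; it is.
E is a knight, so "D is a knight, and F and I are both knights or both knaves" must be true — and it is.
F (knight): "at least one of the following is true: C is a knight; B is a knight" — true. ✓

A is a knight, B is a knight, C is a knight, D is a knight, E is a knight, and F is a knight.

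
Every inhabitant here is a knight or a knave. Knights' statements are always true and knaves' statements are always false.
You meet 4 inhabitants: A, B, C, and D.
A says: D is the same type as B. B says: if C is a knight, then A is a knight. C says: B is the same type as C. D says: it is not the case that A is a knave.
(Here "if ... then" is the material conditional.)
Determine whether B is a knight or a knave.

B is a knight.

Consistent assignments: {A=knight, B=knight, C=knight, D=knight}; {A=knight, B=knight, C=knave, D=knight}; {A=knave, B=knight, C=knave, D=knave}
In every consistent assignment, B is a knight.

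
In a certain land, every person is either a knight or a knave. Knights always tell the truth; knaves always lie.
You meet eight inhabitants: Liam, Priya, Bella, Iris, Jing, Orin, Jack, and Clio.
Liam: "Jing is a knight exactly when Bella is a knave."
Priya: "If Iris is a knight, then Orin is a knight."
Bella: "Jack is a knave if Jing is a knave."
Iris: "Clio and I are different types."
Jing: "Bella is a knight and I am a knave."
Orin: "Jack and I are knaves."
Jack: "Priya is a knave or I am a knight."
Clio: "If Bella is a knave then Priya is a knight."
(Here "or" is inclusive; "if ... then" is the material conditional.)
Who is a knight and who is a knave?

Liam is a knave, so "Jing is a knight exactly when Bella is a knave" must be False — and it is.
Priya is a knave; "if Iris is a knight, then Orin is a knight" is False, as required.
As a knave, Bella's statement "Jack is a knave if Jing is a knave" should be False; it is.
Since Iris is a knight, "Clio and I are different types" needs to be true, which holds.
Jing is a knave; "Bella is a knight and I am a knave" is False, as required.
Orin is a knave; "Jack and I are knaves" is False, as required.
Jack is a knight; "Priya is a knave or I am a knight" is true, as required.
As a knave, Clio's statement "if Bella is a knave then Priya is a knight" should be False; it is.

Liam is a knave, Priya is a knave, Bella is a knave, Iris is a knight, Jing is a knave, Orin is a knave, Jack is a knight, and Clio is a knave.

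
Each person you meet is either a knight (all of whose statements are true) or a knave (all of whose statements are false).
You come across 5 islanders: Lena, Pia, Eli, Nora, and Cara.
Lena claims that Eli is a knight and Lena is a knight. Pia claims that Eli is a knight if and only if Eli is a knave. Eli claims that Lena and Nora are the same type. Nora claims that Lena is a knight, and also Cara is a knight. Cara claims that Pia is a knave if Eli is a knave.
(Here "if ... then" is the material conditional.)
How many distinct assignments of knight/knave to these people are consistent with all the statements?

Consistent assignments:
  Lena=knight, Pia=knave, Eli=knight, Nora=knight, Cara=knight
  Lena=knave, Pia=knave, Eli=knight, Nora=knave, Cara=knight

2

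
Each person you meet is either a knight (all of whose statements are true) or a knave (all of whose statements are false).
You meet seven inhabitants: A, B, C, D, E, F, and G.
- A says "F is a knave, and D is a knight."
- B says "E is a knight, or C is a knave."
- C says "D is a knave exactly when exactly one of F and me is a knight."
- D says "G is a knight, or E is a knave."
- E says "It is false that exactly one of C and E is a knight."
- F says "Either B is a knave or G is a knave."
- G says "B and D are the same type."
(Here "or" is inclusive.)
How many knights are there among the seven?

3

The unique consistent assignment is A=knave, B=knave, C=knight, D=knight, E=knave, F=knight, G=knave.
That has 3 knights.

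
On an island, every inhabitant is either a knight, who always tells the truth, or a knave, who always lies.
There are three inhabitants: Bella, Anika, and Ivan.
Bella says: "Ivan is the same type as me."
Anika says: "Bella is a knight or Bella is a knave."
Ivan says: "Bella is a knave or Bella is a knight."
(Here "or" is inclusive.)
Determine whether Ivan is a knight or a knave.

Ivan is a knight.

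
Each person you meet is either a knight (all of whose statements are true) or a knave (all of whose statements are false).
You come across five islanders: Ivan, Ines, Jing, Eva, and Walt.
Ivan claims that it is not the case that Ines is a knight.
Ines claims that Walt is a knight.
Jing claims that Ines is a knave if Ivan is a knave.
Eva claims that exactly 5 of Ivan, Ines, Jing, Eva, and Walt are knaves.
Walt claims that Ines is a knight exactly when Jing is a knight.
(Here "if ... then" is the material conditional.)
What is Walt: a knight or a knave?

Walt is a knave.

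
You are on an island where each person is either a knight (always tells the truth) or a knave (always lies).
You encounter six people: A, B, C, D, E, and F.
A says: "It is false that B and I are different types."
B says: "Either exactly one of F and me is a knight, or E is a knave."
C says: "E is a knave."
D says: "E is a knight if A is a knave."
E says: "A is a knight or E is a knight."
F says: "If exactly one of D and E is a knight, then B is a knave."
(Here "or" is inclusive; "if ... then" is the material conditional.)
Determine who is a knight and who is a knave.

A is a knave, and the claim "it is false that B and I are different types" is indeed False.
As a knight, B's statement "either exactly one of F and me is a knight, or E is a knave" should be true; it is.
As a knight, C's statement "E is a knave" should be true; it is.
D is a knave, and the claim "E is a knight if A is a knave" is indeed False.
E is a knave, and the claim "A is a knight or E is a knight" is indeed False.
F is a knight, so "if exactly one of D and E is a knight, then B is a knave" must be true — and it is.

Knights: B, C, and F. Knaves: A, D, and E.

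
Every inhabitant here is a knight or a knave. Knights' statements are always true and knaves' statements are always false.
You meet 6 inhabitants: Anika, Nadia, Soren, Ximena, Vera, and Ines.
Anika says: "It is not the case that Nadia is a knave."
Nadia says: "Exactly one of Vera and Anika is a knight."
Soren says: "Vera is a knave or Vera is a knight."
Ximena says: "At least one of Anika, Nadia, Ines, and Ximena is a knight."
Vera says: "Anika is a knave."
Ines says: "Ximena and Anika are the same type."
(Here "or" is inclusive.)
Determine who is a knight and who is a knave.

Anika is a knight, so "it is not the case that Nadia is a knave" must be True — and it is.
Since Nadia is a knight, "exactly one of Vera and Anika is a knight" needs to be True, which holds.
Since Soren is a knight, "Vera is a knave or Vera is a knight" needs to be True, which holds.
Ximena (knight): "at least one of Anika, Nadia, Ines, and Ximena is a knight" — True. ✓
Vera (knave): "Anika is a knave" — false. ✓
Since Ines is a knight, "Ximena and Anika are the same type" needs to be True, which holds.

Anika is a knight, Nadia is a knight, Soren is a knight, Ximena is a knight, Vera is a knave, and Ines is a knight.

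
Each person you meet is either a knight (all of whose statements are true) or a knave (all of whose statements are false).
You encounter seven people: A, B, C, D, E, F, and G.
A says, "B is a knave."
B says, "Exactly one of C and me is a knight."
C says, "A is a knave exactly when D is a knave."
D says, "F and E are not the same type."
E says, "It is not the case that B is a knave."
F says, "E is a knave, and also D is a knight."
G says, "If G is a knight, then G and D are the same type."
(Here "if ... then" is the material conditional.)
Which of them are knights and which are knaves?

A (knave): "B is a knave" — false. ✓
As a knight, B's statement "exactly one of C and me is a knight" should be True; it is.
C is a knave, and the claim "A is a knave exactly when D is a knave" is indeed false.
D is a knight, and the claim "F and E are not the same type" is indeed True.
E is a knight, so "it is not the case that B is a knave" must be True — and it is.
F is a knave; "E is a knave, and also D is a knight" is false, as required.
Since G is a knight, "if G is a knight, then G and D are the same type" needs to be True, which holds.

A is a knave, B is a knight, C is a knave, D is a knight, E is a knight, F is a knave, and G is a knight.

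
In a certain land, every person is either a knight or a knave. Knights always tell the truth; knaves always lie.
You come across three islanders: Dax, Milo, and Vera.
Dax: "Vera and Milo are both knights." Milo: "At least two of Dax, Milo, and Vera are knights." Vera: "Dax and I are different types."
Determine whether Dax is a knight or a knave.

Dax is a knave.

Consistent assignments: {Dax=knave, Milo=knave, Vera=knight}; {Dax=knave, Milo=knave, Vera=knave}
In every consistent assignment, Dax is a knave.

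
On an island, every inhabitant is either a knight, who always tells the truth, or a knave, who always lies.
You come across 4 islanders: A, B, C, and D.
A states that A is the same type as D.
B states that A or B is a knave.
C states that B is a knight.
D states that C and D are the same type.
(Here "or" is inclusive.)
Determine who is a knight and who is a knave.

A is a knave, B is a knight, C is a knight, and D is a knight.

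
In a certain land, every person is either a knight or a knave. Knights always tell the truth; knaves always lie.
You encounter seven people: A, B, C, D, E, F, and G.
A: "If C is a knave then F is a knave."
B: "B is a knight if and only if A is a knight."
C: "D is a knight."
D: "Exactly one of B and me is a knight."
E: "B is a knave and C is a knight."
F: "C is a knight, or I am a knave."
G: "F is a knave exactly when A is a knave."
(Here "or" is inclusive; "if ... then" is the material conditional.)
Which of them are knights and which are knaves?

A is a knight, B is a knave, C is a knight, D is a knight, E is a knight, F is a knight, and G is a knight.

A is a knight, and the claim "if C is a knave then F is a knave" is indeed true.
B is a knave, and the claim "B is a knight if and only if A is a knight" is indeed false.
As a knight, C's statement "D is a knight" should be true; it is.
D is a knight; "exactly one of B and me is a knight" is true, as required.
Since E is a knight, "B is a knave and C is a knight" needs to be true, which holds.
Since F is a knight, "C is a knight, or I am a knave" needs to be true, which holds.
As a knight, G's statement "F is a knave exactly when A is a knave" should be true; it is.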